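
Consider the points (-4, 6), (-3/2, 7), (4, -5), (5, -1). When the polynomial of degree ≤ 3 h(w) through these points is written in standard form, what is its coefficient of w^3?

The leading coefficient equals the top divided difference h[-4,-3/2,4,5].
h[-4,-3/2] = (7 - 6) / (-3/2 - (-4)) = 2/5
h[-3/2,4] = (-5 - 7) / (4 - (-3/2)) = -24/11
h[4,5] = (-1 - (-5)) / (5 - 4) = 4
h[-4,-3/2,4] = (-24/11 - 2/5) / (4 - (-4)) = -71/220
h[-3/2,4,5] = (4 - (-24/11)) / (5 - (-3/2)) = 136/143
h[-4,-3/2,4,5] = (136/143 - (-71/220)) / (5 - (-4)) = 3643/25740

3643/25740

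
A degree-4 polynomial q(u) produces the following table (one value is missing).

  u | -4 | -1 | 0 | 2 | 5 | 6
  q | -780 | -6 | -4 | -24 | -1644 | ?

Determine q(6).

-3520

The 5 known values determine q uniquely (degree ≤ 4).
Evaluate each Lagrange basis at u = 6:
L_0(6) = (7)·(6)·(4)·(1)/[(-3)·(-4)·(-6)·(-9)] = 7/27
L_1(6) = (10)·(6)·(4)·(1)/[(3)·(-1)·(-3)·(-6)] = -40/9
L_2(6) = (10)·(7)·(4)·(1)/[(4)·(1)·(-2)·(-5)] = 7
L_3(6) = (10)·(7)·(6)·(1)/[(6)·(3)·(2)·(-3)] = -35/9
L_4(6) = (10)·(7)·(6)·(4)/[(9)·(6)·(5)·(3)] = 56/27
Sum: (-780)·(7/27) + (-6)·(-40/9) + (-4)·(7) + (-24)·(-35/9) + (-1644)·(56/27) = -3520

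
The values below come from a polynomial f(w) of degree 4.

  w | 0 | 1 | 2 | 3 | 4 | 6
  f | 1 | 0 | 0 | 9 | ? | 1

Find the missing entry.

356/15

The 5 known values determine f uniquely (degree ≤ 4).
Evaluate each Lagrange basis at w = 4:
L_0(4) = (3)·(2)·(1)·(-2)/[(-1)·(-2)·(-3)·(-6)] = -1/3
L_1(4) = (4)·(2)·(1)·(-2)/[(1)·(-1)·(-2)·(-5)] = 8/5
L_2(4) = (4)·(3)·(1)·(-2)/[(2)·(1)·(-1)·(-4)] = -3
L_3(4) = (4)·(3)·(2)·(-2)/[(3)·(2)·(1)·(-3)] = 8/3
L_4(4) = (4)·(3)·(2)·(1)/[(6)·(5)·(4)·(3)] = 1/15
Sum: 1·(-1/3) + 0 + 0 + 9·(8/3) + 1·(1/15) = 356/15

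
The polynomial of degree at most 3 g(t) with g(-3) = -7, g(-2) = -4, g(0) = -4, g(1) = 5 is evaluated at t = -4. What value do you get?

-20

L_0(-4) = (-2)·(-4)·(-5)/[(-1)·(-3)·(-4)] = 10/3
L_1(-4) = (-1)·(-4)·(-5)/[(1)·(-2)·(-3)] = -10/3
L_2(-4) = (-1)·(-2)·(-5)/[(3)·(2)·(-1)] = 5/3
L_3(-4) = (-1)·(-2)·(-4)/[(4)·(3)·(1)] = -2/3
Sum: (-7)·(10/3) + (-4)·(-10/3) + (-4)·(5/3) + 5·(-2/3) = -20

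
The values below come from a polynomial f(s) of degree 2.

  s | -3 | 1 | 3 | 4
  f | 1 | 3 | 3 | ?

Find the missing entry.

The 3 known values determine f uniquely (degree ≤ 2).
Evaluate each Lagrange basis at s = 4:
L_0(4) = (3)·(1)/[(-4)·(-6)] = 1/8
L_1(4) = (7)·(1)/[(4)·(-2)] = -7/8
L_2(4) = (7)·(3)/[(6)·(2)] = 7/4
Sum: 1·(1/8) + 3·(-7/8) + 3·(7/4) = 11/4

11/4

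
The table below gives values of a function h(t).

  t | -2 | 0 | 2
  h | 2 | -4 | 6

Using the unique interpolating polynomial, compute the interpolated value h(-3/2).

Using Newton's divided-difference form:
h[-2,0] = (-4 - 2) / (0 - (-2)) = -3
h[0,2] = (6 - (-4)) / (2 - 0) = 5
h[-2,0,2] = (5 - (-3)) / (2 - (-2)) = 2
h(-3/2) = 2 + (-3)·(1/2) + 2·(1/2)·(-3/2) = -1

-1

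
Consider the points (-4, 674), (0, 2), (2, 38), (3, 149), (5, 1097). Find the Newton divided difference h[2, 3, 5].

h[2,3] = (149 - 38) / (3 - 2) = 111
h[3,5] = (1097 - 149) / (5 - 3) = 474
h[2,3,5] = (474 - 111) / (5 - 2) = 121

121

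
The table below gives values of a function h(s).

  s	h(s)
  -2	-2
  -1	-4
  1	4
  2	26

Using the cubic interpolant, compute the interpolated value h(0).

Using Newton's divided-difference form:
h[-2,-1] = (-4 - (-2)) / (-1 - (-2)) = -2
h[-1,1] = (4 - (-4)) / (1 - (-1)) = 4
h[1,2] = (26 - 4) / (2 - 1) = 22
h[-2,-1,1] = (4 - (-2)) / (1 - (-2)) = 2
h[-1,1,2] = (22 - 4) / (2 - (-1)) = 6
h[-2,-1,1,2] = (6 - 2) / (2 - (-2)) = 1
h(0) = -2 + (-2)·(2) + 2·(2)·(1) + 1·(2)·(1)·(-1) = -4

-4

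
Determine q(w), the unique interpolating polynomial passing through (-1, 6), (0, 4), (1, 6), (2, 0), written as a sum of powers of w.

q(w) = -2w^3 + 2w^2 + 2w + 4

L_0(w) = w(w - 1)(w - 2) / [-6] = -(1/6)w^3 + (1/2)w^2 - (1/3)w
L_1(w) = (w + 1)(w - 1)(w - 2) / [2] = (1/2)w^3 - w^2 - (1/2)w + 1
L_2(w) = (w + 1)w(w - 2) / [-2] = -(1/2)w^3 + (1/2)w^2 + w
L_3(w) = (w + 1)w(w - 1) / [6] = (1/6)w^3 - (1/6)w
q(w) = 6·L_0 + 4·L_1 + 6·L_2 + 0·L_3
  6·L_0(w) = -w^3 + 3w^2 - 2w
  4·L_1(w) = 2w^3 - 4w^2 - 2w + 4
  6·L_2(w) = -3w^3 + 3w^2 + 6w
  0·L_3(w) = 0
Adding term by term: -2w^3 + 2w^2 + 2w + 4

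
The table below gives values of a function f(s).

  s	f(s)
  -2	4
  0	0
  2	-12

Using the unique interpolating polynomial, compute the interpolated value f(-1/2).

Using Newton's divided-difference form:
f[-2,0] = (0 - 4) / (0 - (-2)) = -2
f[0,2] = (-12 - 0) / (2 - 0) = -6
f[-2,0,2] = (-6 - (-2)) / (2 - (-2)) = -1
f(-1/2) = 4 + (-2)·(3/2) + (-1)·(3/2)·(-1/2) = 7/4

7/4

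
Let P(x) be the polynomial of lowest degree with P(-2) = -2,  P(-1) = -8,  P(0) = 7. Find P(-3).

25

L_0(-3) = (-2)·(-3)/[(-1)·(-2)] = 3
L_1(-3) = (-1)·(-3)/[(1)·(-1)] = -3
L_2(-3) = (-1)·(-2)/[(2)·(1)] = 1
Sum: (-2)·(3) + (-8)·(-3) + 7·(1) = 25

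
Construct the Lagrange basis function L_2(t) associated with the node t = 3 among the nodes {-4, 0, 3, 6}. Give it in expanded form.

L_2(t) = (t + 4)t(t - 6) / [(7)·(3)·(-3)]
       = (t^3 - 2t^2 - 24t) / (-63)

L_2(t) = -(1/63)t^3 + (2/63)t^2 + (8/21)t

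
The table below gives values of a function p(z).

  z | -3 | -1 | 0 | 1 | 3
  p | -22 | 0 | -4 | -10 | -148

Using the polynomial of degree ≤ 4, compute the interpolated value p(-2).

L_0(-2) = (-1)·(-2)·(-3)·(-5)/[(-2)·(-3)·(-4)·(-6)] = 5/24
L_1(-2) = (1)·(-2)·(-3)·(-5)/[(2)·(-1)·(-2)·(-4)] = 15/8
L_2(-2) = (1)·(-1)·(-3)·(-5)/[(3)·(1)·(-1)·(-3)] = -5/3
L_3(-2) = (1)·(-1)·(-2)·(-5)/[(4)·(2)·(1)·(-2)] = 5/8
L_4(-2) = (1)·(-1)·(-2)·(-3)/[(6)·(4)·(3)·(2)] = -1/24
Sum: (-22)·(5/24) + 0 + (-4)·(-5/3) + (-10)·(5/8) + (-148)·(-1/24) = 2

2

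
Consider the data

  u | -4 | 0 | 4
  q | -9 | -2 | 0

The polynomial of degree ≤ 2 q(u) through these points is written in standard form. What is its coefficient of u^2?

The leading coefficient equals the top divided difference q[-4,0,4].
q[-4,0] = (-2 - (-9)) / (0 - (-4)) = 7/4
q[0,4] = (0 - (-2)) / (4 - 0) = 1/2
q[-4,0,4] = (1/2 - 7/4) / (4 - (-4)) = -5/32

-5/32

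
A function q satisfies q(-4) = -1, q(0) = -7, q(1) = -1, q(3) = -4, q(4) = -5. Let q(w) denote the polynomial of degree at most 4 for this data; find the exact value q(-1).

-120/7

Using Newton's divided-difference form:
q[-4,0] = (-7 - (-1)) / (0 - (-4)) = -3/2
q[0,1] = (-1 - (-7)) / (1 - 0) = 6
q[1,3] = (-4 - (-1)) / (3 - 1) = -3/2
q[3,4] = (-5 - (-4)) / (4 - 3) = -1
q[-4,0,1] = (6 - (-3/2)) / (1 - (-4)) = 3/2
q[0,1,3] = (-3/2 - 6) / (3 - 0) = -5/2
q[1,3,4] = (-1 - (-3/2)) / (4 - 1) = 1/6
q[-4,0,1,3] = (-5/2 - 3/2) / (3 - (-4)) = -4/7
q[0,1,3,4] = (1/6 - (-5/2)) / (4 - 0) = 2/3
q[-4,0,1,3,4] = (2/3 - (-4/7)) / (4 - (-4)) = 13/84
q(-1) = -1 + (-3/2)·(3) + (3/2)·(3)·(-1) + (-4/7)·(3)·(-1)·(-2) + (13/84)·(3)·(-1)·(-2)·(-4) = -120/7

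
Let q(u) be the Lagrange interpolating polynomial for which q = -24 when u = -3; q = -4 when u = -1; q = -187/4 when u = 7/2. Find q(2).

-19

L_0(2) = (3)·(-3/2)/[(-2)·(-13/2)] = -9/26
L_1(2) = (5)·(-3/2)/[(2)·(-9/2)] = 5/6
L_2(2) = (5)·(3)/[(13/2)·(9/2)] = 20/39
Sum: (-24)·(-9/26) + (-4)·(5/6) + (-187/4)·(20/39) = -19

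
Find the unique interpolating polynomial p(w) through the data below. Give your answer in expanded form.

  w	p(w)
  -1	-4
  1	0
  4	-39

Build the Lagrange basis polynomials:
L_0(w) = (w - 1)(w - 4) / [10] = (1/10)w^2 - (1/2)w + 2/5
L_1(w) = (w + 1)(w - 4) / [-6] = -(1/6)w^2 + (1/2)w + 2/3
L_2(w) = (w + 1)(w - 1) / [15] = (1/15)w^2 - 1/15
p(w) = (-4)·L_0 + 0·L_1 + (-39)·L_2
  (-4)·L_0(w) = -(2/5)w^2 + 2w - 8/5
  0·L_1(w) = 0
  (-39)·L_2(w) = -(13/5)w^2 + 13/5
Adding term by term: -3w^2 + 2w + 1

p(w) = -3w^2 + 2w + 1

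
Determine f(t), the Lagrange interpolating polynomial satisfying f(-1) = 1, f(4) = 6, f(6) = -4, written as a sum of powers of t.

Build the Lagrange basis polynomials:
L_0(t) = (t - 4)(t - 6) / [35] = (1/35)t^2 - (2/7)t + 24/35
L_1(t) = (t + 1)(t - 6) / [-10] = -(1/10)t^2 + (1/2)t + 3/5
L_2(t) = (t + 1)(t - 4) / [14] = (1/14)t^2 - (3/14)t - 2/7
f(t) = 1·L_0 + 6·L_1 + (-4)·L_2
  1·L_0(t) = (1/35)t^2 - (2/7)t + 24/35
  6·L_1(t) = -(3/5)t^2 + 3t + 18/5
  (-4)·L_2(t) = -(2/7)t^2 + (6/7)t + 8/7
Adding term by term: -(6/7)t^2 + (25/7)t + 38/7

f(t) = -(6/7)t^2 + (25/7)t + 38/7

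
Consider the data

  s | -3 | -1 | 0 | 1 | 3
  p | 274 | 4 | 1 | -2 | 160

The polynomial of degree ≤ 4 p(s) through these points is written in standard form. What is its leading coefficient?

L_0(s) = (s + 1)s(s - 1)(s - 3) / [144] = (1/144)s^4 - (1/48)s^3 - (1/144)s^2 + (1/48)s
L_1(s) = (s + 3)s(s - 1)(s - 3) / [-16] = -(1/16)s^4 + (1/16)s^3 + (9/16)s^2 - (9/16)s
L_2(s) = (s + 3)(s + 1)(s - 1)(s - 3) / [9] = (1/9)s^4 - (10/9)s^2 + 1
L_3(s) = (s + 3)(s + 1)s(s - 3) / [-16] = -(1/16)s^4 - (1/16)s^3 + (9/16)s^2 + (9/16)s
L_4(s) = (s + 3)(s + 1)s(s - 1) / [144] = (1/144)s^4 + (1/48)s^3 - (1/144)s^2 - (1/48)s
p(s) = 274·L_0 + 4·L_1 + 1·L_2 + (-2)·L_3 + 160·L_4
Only the coefficient of s^4 is needed; take it from each L_i and combine:
274·(1/144) + 4·(-1/16) + 1·(1/9) + (-2)·(-1/16) + 160·(1/144) = 3

3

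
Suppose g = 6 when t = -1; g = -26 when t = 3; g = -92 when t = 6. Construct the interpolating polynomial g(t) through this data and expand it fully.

g(t) = -2t^2 - 4t + 4

Newton's divided differences:
g[-1,3] = (-26 - 6) / (3 - (-1)) = -8
g[3,6] = (-92 - (-26)) / (6 - 3) = -22
g[-1,3,6] = (-22 - (-8)) / (6 - (-1)) = -2
g(t) = 6 + (-8)·(t + 1) + (-2)·(t + 1)(t - 3)
Expanding: g(t) = -2t^2 - 4t + 4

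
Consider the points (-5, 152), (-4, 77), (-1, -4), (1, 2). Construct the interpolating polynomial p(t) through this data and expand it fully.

p(t) = -t^3 + 2t^2 + 4t - 3

Build the Lagrange basis polynomials:
L_0(t) = (t + 4)(t + 1)(t - 1) / [-24] = -(1/24)t^3 - (1/6)t^2 + (1/24)t + 1/6
L_1(t) = (t + 5)(t + 1)(t - 1) / [15] = (1/15)t^3 + (1/3)t^2 - (1/15)t - 1/3
L_2(t) = (t + 5)(t + 4)(t - 1) / [-24] = -(1/24)t^3 - (1/3)t^2 - (11/24)t + 5/6
L_3(t) = (t + 5)(t + 4)(t + 1) / [60] = (1/60)t^3 + (1/6)t^2 + (29/60)t + 1/3
p(t) = 152·L_0 + 77·L_1 + (-4)·L_2 + 2·L_3
  152·L_0(t) = -(19/3)t^3 - (76/3)t^2 + (19/3)t + 76/3
  77·L_1(t) = (77/15)t^3 + (77/3)t^2 - (77/15)t - 77/3
  (-4)·L_2(t) = (1/6)t^3 + (4/3)t^2 + (11/6)t - 10/3
  2·L_3(t) = (1/30)t^3 + (1/3)t^2 + (29/30)t + 2/3
Adding term by term: -t^3 + 2t^2 + 4t - 3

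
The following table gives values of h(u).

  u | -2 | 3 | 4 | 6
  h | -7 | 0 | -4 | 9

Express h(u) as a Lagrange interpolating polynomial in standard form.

h(u) = (11/20)u^3 - (73/20)u^2 + (6/5)u + 72/5

Build the Lagrange basis polynomials:
L_0(u) = (u - 3)(u - 4)(u - 6) / [-240] = -(1/240)u^3 + (13/240)u^2 - (9/40)u + 3/10
L_1(u) = (u + 2)(u - 4)(u - 6) / [15] = (1/15)u^3 - (8/15)u^2 + (4/15)u + 16/5
L_2(u) = (u + 2)(u - 3)(u - 6) / [-12] = -(1/12)u^3 + (7/12)u^2 - 3
L_3(u) = (u + 2)(u - 3)(u - 4) / [48] = (1/48)u^3 - (5/48)u^2 - (1/24)u + 1/2
h(u) = (-7)·L_0 + 0·L_1 + (-4)·L_2 + 9·L_3
  (-7)·L_0(u) = (7/240)u^3 - (91/240)u^2 + (63/40)u - 21/10
  0·L_1(u) = 0
  (-4)·L_2(u) = (1/3)u^3 - (7/3)u^2 + 12
  9·L_3(u) = (3/16)u^3 - (15/16)u^2 - (3/8)u + 9/2
Adding term by term: (11/20)u^3 - (73/20)u^2 + (6/5)u + 72/5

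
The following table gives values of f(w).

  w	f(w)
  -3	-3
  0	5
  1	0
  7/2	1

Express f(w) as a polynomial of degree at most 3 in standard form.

f(w) = (1453/2730)w^3 - (1551/1820)w^2 - (25553/5460)w + 5

L_0(w) = w(w - 1)(w - 7/2) / [-78] = -(1/78)w^3 + (3/52)w^2 - (7/156)w
L_1(w) = (w + 3)(w - 1)(w - 7/2) / [21/2] = (2/21)w^3 - (1/7)w^2 - (20/21)w + 1
L_2(w) = (w + 3)w(w - 7/2) / [-10] = -(1/10)w^3 + (1/20)w^2 + (21/20)w
L_3(w) = (w + 3)w(w - 1) / [455/8] = (8/455)w^3 + (16/455)w^2 - (24/455)w
f(w) = (-3)·L_0 + 5·L_1 + 0·L_2 + 1·L_3
  (-3)·L_0(w) = (1/26)w^3 - (9/52)w^2 + (7/52)w
  5·L_1(w) = (10/21)w^3 - (5/7)w^2 - (100/21)w + 5
  0·L_2(w) = 0
  1·L_3(w) = (8/455)w^3 + (16/455)w^2 - (24/455)w
Adding term by term: (1453/2730)w^3 - (1551/1820)w^2 - (25553/5460)w + 5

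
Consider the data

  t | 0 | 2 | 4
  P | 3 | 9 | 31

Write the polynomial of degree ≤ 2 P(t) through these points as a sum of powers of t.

P(t) = 2t^2 - t + 3

L_0(t) = (t - 2)(t - 4) / [8] = (1/8)t^2 - (3/4)t + 1
L_1(t) = t(t - 4) / [-4] = -(1/4)t^2 + t
L_2(t) = t(t - 2) / [8] = (1/8)t^2 - (1/4)t
P(t) = 3·L_0 + 9·L_1 + 31·L_2
  3·L_0(t) = (3/8)t^2 - (9/4)t + 3
  9·L_1(t) = -(9/4)t^2 + 9t
  31·L_2(t) = (31/8)t^2 - (31/4)t
Adding term by term: 2t^2 - t + 3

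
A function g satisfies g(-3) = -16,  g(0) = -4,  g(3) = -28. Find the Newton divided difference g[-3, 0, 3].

g[-3,0] = (-4 - (-16)) / (0 - (-3)) = 4
g[0,3] = (-28 - (-4)) / (3 - 0) = -8
g[-3,0,3] = (-8 - 4) / (3 - (-3)) = -2

-2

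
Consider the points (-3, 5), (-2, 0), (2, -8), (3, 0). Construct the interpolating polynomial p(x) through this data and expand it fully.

p(x) = (7/30)x^3 + (13/10)x^2 - (44/15)x - 46/5

Newton's divided differences:
p[-3,-2] = (0 - 5) / (-2 - (-3)) = -5
p[-2,2] = (-8 - 0) / (2 - (-2)) = -2
p[2,3] = (0 - (-8)) / (3 - 2) = 8
p[-3,-2,2] = (-2 - (-5)) / (2 - (-3)) = 3/5
p[-2,2,3] = (8 - (-2)) / (3 - (-2)) = 2
p[-3,-2,2,3] = (2 - 3/5) / (3 - (-3)) = 7/30
p(x) = 5 + (-5)·(x + 3) + (3/5)·(x + 3)(x + 2) + (7/30)·(x + 3)(x + 2)(x - 2)
Expanding: p(x) = (7/30)x^3 + (13/10)x^2 - (44/15)x - 46/5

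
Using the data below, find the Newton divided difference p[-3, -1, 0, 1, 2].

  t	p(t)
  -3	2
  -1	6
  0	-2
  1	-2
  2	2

p[-3,-1] = (6 - 2) / (-1 - (-3)) = 2
p[-1,0] = (-2 - 6) / (0 - (-1)) = -8
p[0,1] = (-2 - (-2)) / (1 - 0) = 0
p[1,2] = (2 - (-2)) / (2 - 1) = 4
p[-3,-1,0] = (-8 - 2) / (0 - (-3)) = -10/3
p[-1,0,1] = (0 - (-8)) / (1 - (-1)) = 4
p[0,1,2] = (4 - 0) / (2 - 0) = 2
p[-3,-1,0,1] = (4 - (-10/3)) / (1 - (-3)) = 11/6
p[-1,0,1,2] = (2 - 4) / (2 - (-1)) = -2/3
p[-3,-1,0,1,2] = (-2/3 - 11/6) / (2 - (-3)) = -1/2

-1/2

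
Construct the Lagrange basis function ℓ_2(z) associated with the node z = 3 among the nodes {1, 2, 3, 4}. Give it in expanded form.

ℓ_2(z) = (z - 1)(z - 2)(z - 4) / [(2)·(1)·(-1)]
       = (z^3 - 7z^2 + 14z - 8) / (-2)

ℓ_2(z) = -(1/2)z^3 + (7/2)z^2 - 7z + 4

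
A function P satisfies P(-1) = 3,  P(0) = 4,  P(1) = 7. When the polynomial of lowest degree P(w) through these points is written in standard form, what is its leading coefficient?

1

The leading coefficient equals the top divided difference P[-1,0,1].
P[-1,0] = (4 - 3) / (0 - (-1)) = 1
P[0,1] = (7 - 4) / (1 - 0) = 3
P[-1,0,1] = (3 - 1) / (1 - (-1)) = 1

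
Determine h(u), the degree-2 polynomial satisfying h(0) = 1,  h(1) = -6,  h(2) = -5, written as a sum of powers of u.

Build the Lagrange basis polynomials:
L_0(u) = (u - 1)(u - 2) / [2] = (1/2)u^2 - (3/2)u + 1
L_1(u) = u(u - 2) / [-1] = -u^2 + 2u
L_2(u) = u(u - 1) / [2] = (1/2)u^2 - (1/2)u
h(u) = 1·L_0 + (-6)·L_1 + (-5)·L_2
  1·L_0(u) = (1/2)u^2 - (3/2)u + 1
  (-6)·L_1(u) = 6u^2 - 12u
  (-5)·L_2(u) = -(5/2)u^2 + (5/2)u
Adding term by term: 4u^2 - 11u + 1

h(u) = 4u^2 - 11u + 1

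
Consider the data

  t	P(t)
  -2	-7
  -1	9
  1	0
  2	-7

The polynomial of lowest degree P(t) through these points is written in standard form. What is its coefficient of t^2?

-23/6

Build the Lagrange basis polynomials:
L_0(t) = (t + 1)(t - 1)(t - 2) / [-12] = -(1/12)t^3 + (1/6)t^2 + (1/12)t - 1/6
L_1(t) = (t + 2)(t - 1)(t - 2) / [6] = (1/6)t^3 - (1/6)t^2 - (2/3)t + 2/3
L_2(t) = (t + 2)(t + 1)(t - 2) / [-6] = -(1/6)t^3 - (1/6)t^2 + (2/3)t + 2/3
L_3(t) = (t + 2)(t + 1)(t - 1) / [12] = (1/12)t^3 + (1/6)t^2 - (1/12)t - 1/6
P(t) = (-7)·L_0 + 9·L_1 + 0·L_2 + (-7)·L_3
Only the coefficient of t^2 is needed; take it from each L_i and combine:
(-7)·(1/6) + 9·(-1/6) + 0·(-1/6) + (-7)·(1/6) = -23/6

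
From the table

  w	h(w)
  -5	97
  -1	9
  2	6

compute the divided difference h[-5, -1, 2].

3

h[-5,-1] = (9 - 97) / (-1 - (-5)) = -22
h[-1,2] = (6 - 9) / (2 - (-1)) = -1
h[-5,-1,2] = (-1 - (-22)) / (2 - (-5)) = 3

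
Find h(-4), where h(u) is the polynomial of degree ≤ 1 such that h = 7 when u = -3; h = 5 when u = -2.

9

Evaluate each Lagrange basis at u = -4:
L_0(-4) = (-2)/[(-1)] = 2
L_1(-4) = (-1)/[(1)] = -1
Sum: 7·(2) + 5·(-1) = 9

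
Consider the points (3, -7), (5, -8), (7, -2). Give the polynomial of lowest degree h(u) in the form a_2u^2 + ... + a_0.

h(u) = (7/8)u^2 - (15/2)u + 61/8

Build the Lagrange basis polynomials:
L_0(u) = (u - 5)(u - 7) / [8] = (1/8)u^2 - (3/2)u + 35/8
L_1(u) = (u - 3)(u - 7) / [-4] = -(1/4)u^2 + (5/2)u - 21/4
L_2(u) = (u - 3)(u - 5) / [8] = (1/8)u^2 - u + 15/8
h(u) = (-7)·L_0 + (-8)·L_1 + (-2)·L_2
  (-7)·L_0(u) = -(7/8)u^2 + (21/2)u - 245/8
  (-8)·L_1(u) = 2u^2 - 20u + 42
  (-2)·L_2(u) = -(1/4)u^2 + 2u - 15/4
Adding term by term: (7/8)u^2 - (15/2)u + 61/8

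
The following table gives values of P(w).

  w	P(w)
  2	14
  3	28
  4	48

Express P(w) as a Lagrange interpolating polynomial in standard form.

P(w) = 3w^2 - w + 4

Build the Lagrange basis polynomials:
L_0(w) = (w - 3)(w - 4) / [2] = (1/2)w^2 - (7/2)w + 6
L_1(w) = (w - 2)(w - 4) / [-1] = -w^2 + 6w - 8
L_2(w) = (w - 2)(w - 3) / [2] = (1/2)w^2 - (5/2)w + 3
P(w) = 14·L_0 + 28·L_1 + 48·L_2
  14·L_0(w) = 7w^2 - 49w + 84
  28·L_1(w) = -28w^2 + 168w - 224
  48·L_2(w) = 24w^2 - 120w + 144
Adding term by term: 3w^2 - w + 4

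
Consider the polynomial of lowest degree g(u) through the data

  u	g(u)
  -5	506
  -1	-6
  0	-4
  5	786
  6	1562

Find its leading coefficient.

1

The leading coefficient equals the top divided difference g[-5,-1,0,5,6].
g[-5,-1] = (-6 - 506) / (-1 - (-5)) = -128
g[-1,0] = (-4 - (-6)) / (0 - (-1)) = 2
g[0,5] = (786 - (-4)) / (5 - 0) = 158
g[5,6] = (1562 - 786) / (6 - 5) = 776
g[-5,-1,0] = (2 - (-128)) / (0 - (-5)) = 26
g[-1,0,5] = (158 - 2) / (5 - (-1)) = 26
g[0,5,6] = (776 - 158) / (6 - 0) = 103
g[-5,-1,0,5] = (26 - 26) / (5 - (-5)) = 0
g[-1,0,5,6] = (103 - 26) / (6 - (-1)) = 11
g[-5,-1,0,5,6] = (11 - 0) / (6 - (-5)) = 1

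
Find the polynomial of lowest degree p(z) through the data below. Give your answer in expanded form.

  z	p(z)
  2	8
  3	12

p(z) = 4z

L_0(z) = (z - 3) / [-1] = -z + 3
L_1(z) = (z - 2) / [1] = z - 2
p(z) = 8·L_0 + 12·L_1
  8·L_0(z) = -8z + 24
  12·L_1(z) = 12z - 24
Adding term by term: 4z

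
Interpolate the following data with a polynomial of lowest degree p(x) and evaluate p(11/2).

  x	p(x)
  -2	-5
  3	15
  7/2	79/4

Using Newton's divided-difference form:
p[-2,3] = (15 - (-5)) / (3 - (-2)) = 4
p[3,7/2] = (79/4 - 15) / (7/2 - 3) = 19/2
p[-2,3,7/2] = (19/2 - 4) / (7/2 - (-2)) = 1
p(11/2) = -5 + 4·(15/2) + 1·(15/2)·(5/2) = 175/4

175/4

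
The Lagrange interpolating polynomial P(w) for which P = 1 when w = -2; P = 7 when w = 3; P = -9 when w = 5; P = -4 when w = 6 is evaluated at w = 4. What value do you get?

-549/140

L_0(4) = (1)·(-1)·(-2)/[(-5)·(-7)·(-8)] = -1/140
L_1(4) = (6)·(-1)·(-2)/[(5)·(-2)·(-3)] = 2/5
L_2(4) = (6)·(1)·(-2)/[(7)·(2)·(-1)] = 6/7
L_3(4) = (6)·(1)·(-1)/[(8)·(3)·(1)] = -1/4
Sum: 1·(-1/140) + 7·(2/5) + (-9)·(6/7) + (-4)·(-1/4) = -549/140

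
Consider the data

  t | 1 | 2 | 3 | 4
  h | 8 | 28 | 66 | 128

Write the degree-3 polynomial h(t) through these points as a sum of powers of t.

Newton's divided differences:
h[1,2] = (28 - 8) / (2 - 1) = 20
h[2,3] = (66 - 28) / (3 - 2) = 38
h[3,4] = (128 - 66) / (4 - 3) = 62
h[1,2,3] = (38 - 20) / (3 - 1) = 9
h[2,3,4] = (62 - 38) / (4 - 2) = 12
h[1,2,3,4] = (12 - 9) / (4 - 1) = 1
h(t) = 8 + 20·(t - 1) + 9·(t - 1)(t - 2) + 1·(t - 1)(t - 2)(t - 3)
Expanding: h(t) = t^3 + 3t^2 + 4t

h(t) = t^3 + 3t^2 + 4t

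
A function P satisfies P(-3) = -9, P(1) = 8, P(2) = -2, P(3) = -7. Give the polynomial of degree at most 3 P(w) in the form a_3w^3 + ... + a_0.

L_0(w) = (w - 1)(w - 2)(w - 3) / [-120] = -(1/120)w^3 + (1/20)w^2 - (11/120)w + 1/20
L_1(w) = (w + 3)(w - 2)(w - 3) / [8] = (1/8)w^3 - (1/4)w^2 - (9/8)w + 9/4
L_2(w) = (w + 3)(w - 1)(w - 3) / [-5] = -(1/5)w^3 + (1/5)w^2 + (9/5)w - 9/5
L_3(w) = (w + 3)(w - 1)(w - 2) / [12] = (1/12)w^3 - (7/12)w + 1/2
P(w) = (-9)·L_0 + 8·L_1 + (-2)·L_2 + (-7)·L_3
  (-9)·L_0(w) = (3/40)w^3 - (9/20)w^2 + (33/40)w - 9/20
  8·L_1(w) = w^3 - 2w^2 - 9w + 18
  (-2)·L_2(w) = (2/5)w^3 - (2/5)w^2 - (18/5)w + 18/5
  (-7)·L_3(w) = -(7/12)w^3 + (49/12)w - 7/2
Adding term by term: (107/120)w^3 - (57/20)w^2 - (923/120)w + 353/20

P(w) = (107/120)w^3 - (57/20)w^2 - (923/120)w + 353/20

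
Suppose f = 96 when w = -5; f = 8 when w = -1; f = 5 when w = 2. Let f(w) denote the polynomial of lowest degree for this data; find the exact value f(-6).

133

Evaluate each Lagrange basis at w = -6:
L_0(-6) = (-5)·(-8)/[(-4)·(-7)] = 10/7
L_1(-6) = (-1)·(-8)/[(4)·(-3)] = -2/3
L_2(-6) = (-1)·(-5)/[(7)·(3)] = 5/21
Sum: 96·(10/7) + 8·(-2/3) + 5·(5/21) = 133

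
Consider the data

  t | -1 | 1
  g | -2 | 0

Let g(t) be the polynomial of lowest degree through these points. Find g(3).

L_0(3) = (2)/[(-2)] = -1
L_1(3) = (4)/[(2)] = 2
Sum: (-2)·(-1) + 0 = 2

2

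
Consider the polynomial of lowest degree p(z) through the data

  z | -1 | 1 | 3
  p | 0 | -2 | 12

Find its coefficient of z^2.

L_0(z) = (z - 1)(z - 3) / [8] = (1/8)z^2 - (1/2)z + 3/8
L_1(z) = (z + 1)(z - 3) / [-4] = -(1/4)z^2 + (1/2)z + 3/4
L_2(z) = (z + 1)(z - 1) / [8] = (1/8)z^2 - 1/8
p(z) = 0·L_0 + (-2)·L_1 + 12·L_2
Only the coefficient of z^2 is needed; take it from each L_i and combine:
0·(1/8) + (-2)·(-1/4) + 12·(1/8) = 2

2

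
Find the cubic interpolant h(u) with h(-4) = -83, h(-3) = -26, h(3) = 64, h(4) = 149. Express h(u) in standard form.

h(u) = 2u^3 + 2u^2 - 3u + 1

L_0(u) = (u + 3)(u - 3)(u - 4) / [-56] = -(1/56)u^3 + (1/14)u^2 + (9/56)u - 9/14
L_1(u) = (u + 4)(u - 3)(u - 4) / [42] = (1/42)u^3 - (1/14)u^2 - (8/21)u + 8/7
L_2(u) = (u + 4)(u + 3)(u - 4) / [-42] = -(1/42)u^3 - (1/14)u^2 + (8/21)u + 8/7
L_3(u) = (u + 4)(u + 3)(u - 3) / [56] = (1/56)u^3 + (1/14)u^2 - (9/56)u - 9/14
h(u) = (-83)·L_0 + (-26)·L_1 + 64·L_2 + 149·L_3
  (-83)·L_0(u) = (83/56)u^3 - (83/14)u^2 - (747/56)u + 747/14
  (-26)·L_1(u) = -(13/21)u^3 + (13/7)u^2 + (208/21)u - 208/7
  64·L_2(u) = -(32/21)u^3 - (32/7)u^2 + (512/21)u + 512/7
  149·L_3(u) = (149/56)u^3 + (149/14)u^2 - (1341/56)u - 1341/14
Adding term by term: 2u^3 + 2u^2 - 3u + 1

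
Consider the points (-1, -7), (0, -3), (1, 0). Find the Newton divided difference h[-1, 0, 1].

-1/2

h[-1,0] = (-3 - (-7)) / (0 - (-1)) = 4
h[0,1] = (0 - (-3)) / (1 - 0) = 3
h[-1,0,1] = (3 - 4) / (1 - (-1)) = -1/2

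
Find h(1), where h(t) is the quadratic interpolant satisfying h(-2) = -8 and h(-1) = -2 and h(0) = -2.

-8

Evaluate each Lagrange basis at t = 1:
L_0(1) = (2)·(1)/[(-1)·(-2)] = 1
L_1(1) = (3)·(1)/[(1)·(-1)] = -3
L_2(1) = (3)·(2)/[(2)·(1)] = 3
Sum: (-8)·(1) + (-2)·(-3) + (-2)·(3) = -8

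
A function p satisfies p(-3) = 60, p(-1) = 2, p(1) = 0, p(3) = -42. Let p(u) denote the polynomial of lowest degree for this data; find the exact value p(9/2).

L_0(9/2) = (11/2)·(7/2)·(3/2)/[(-2)·(-4)·(-6)] = -77/128
L_1(9/2) = (15/2)·(7/2)·(3/2)/[(2)·(-2)·(-4)] = 315/128
L_2(9/2) = (15/2)·(11/2)·(3/2)/[(4)·(2)·(-2)] = -495/128
L_3(9/2) = (15/2)·(11/2)·(7/2)/[(6)·(4)·(2)] = 385/128
Sum: 60·(-77/128) + 2·(315/128) + 0 + (-42)·(385/128) = -315/2

-315/2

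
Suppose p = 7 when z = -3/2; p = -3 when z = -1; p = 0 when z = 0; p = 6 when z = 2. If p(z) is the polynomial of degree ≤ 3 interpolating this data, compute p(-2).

610/21

L_0(-2) = (-1)·(-2)·(-4)/[(-1/2)·(-3/2)·(-7/2)] = 64/21
L_1(-2) = (-1/2)·(-2)·(-4)/[(1/2)·(-1)·(-3)] = -8/3
L_2(-2) = (-1/2)·(-1)·(-4)/[(3/2)·(1)·(-2)] = 2/3
L_3(-2) = (-1/2)·(-1)·(-2)/[(7/2)·(3)·(2)] = -1/21
Sum: 7·(64/21) + (-3)·(-8/3) + 0 + 6·(-1/21) = 610/21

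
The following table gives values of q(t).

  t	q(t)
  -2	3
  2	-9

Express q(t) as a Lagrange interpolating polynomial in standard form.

q(t) = -3t - 3

Build the Lagrange basis polynomials:
L_0(t) = (t - 2) / [-4] = -(1/4)t + 1/2
L_1(t) = (t + 2) / [4] = (1/4)t + 1/2
q(t) = 3·L_0 + (-9)·L_1
  3·L_0(t) = -(3/4)t + 3/2
  (-9)·L_1(t) = -(9/4)t - 9/2
Adding term by term: -3t - 3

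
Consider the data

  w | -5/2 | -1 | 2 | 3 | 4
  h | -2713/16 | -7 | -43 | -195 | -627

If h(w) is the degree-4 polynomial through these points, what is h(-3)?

Using Newton's divided-difference form:
h[-5/2,-1] = (-7 - (-2713/16)) / (-1 - (-5/2)) = 867/8
h[-1,2] = (-43 - (-7)) / (2 - (-1)) = -12
h[2,3] = (-195 - (-43)) / (3 - 2) = -152
h[3,4] = (-627 - (-195)) / (4 - 3) = -432
h[-5/2,-1,2] = (-12 - 867/8) / (2 - (-5/2)) = -107/4
h[-1,2,3] = (-152 - (-12)) / (3 - (-1)) = -35
h[2,3,4] = (-432 - (-152)) / (4 - 2) = -140
h[-5/2,-1,2,3] = (-35 - (-107/4)) / (3 - (-5/2)) = -3/2
h[-1,2,3,4] = (-140 - (-35)) / (4 - (-1)) = -21
h[-5/2,-1,2,3,4] = (-21 - (-3/2)) / (4 - (-5/2)) = -3
h(-3) = -2713/16 + (867/8)·(-1/2) + (-107/4)·(-1/2)·(-2) + (-3/2)·(-1/2)·(-2)·(-5) + (-3)·(-1/2)·(-2)·(-5)·(-6) = -333

-333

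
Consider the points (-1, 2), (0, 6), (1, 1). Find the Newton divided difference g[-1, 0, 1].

g[-1,0] = (6 - 2) / (0 - (-1)) = 4
g[0,1] = (1 - 6) / (1 - 0) = -5
g[-1,0,1] = (-5 - 4) / (1 - (-1)) = -9/2

-9/2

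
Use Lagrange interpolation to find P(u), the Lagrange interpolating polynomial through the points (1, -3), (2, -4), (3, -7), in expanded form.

Build the Lagrange basis polynomials:
L_0(u) = (u - 2)(u - 3) / [2] = (1/2)u^2 - (5/2)u + 3
L_1(u) = (u - 1)(u - 3) / [-1] = -u^2 + 4u - 3
L_2(u) = (u - 1)(u - 2) / [2] = (1/2)u^2 - (3/2)u + 1
P(u) = (-3)·L_0 + (-4)·L_1 + (-7)·L_2
  (-3)·L_0(u) = -(3/2)u^2 + (15/2)u - 9
  (-4)·L_1(u) = 4u^2 - 16u + 12
  (-7)·L_2(u) = -(7/2)u^2 + (21/2)u - 7
Adding term by term: -u^2 + 2u - 4

P(u) = -u^2 + 2u - 4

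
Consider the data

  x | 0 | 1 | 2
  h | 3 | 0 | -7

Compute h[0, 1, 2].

h[0,1] = (0 - 3) / (1 - 0) = -3
h[1,2] = (-7 - 0) / (2 - 1) = -7
h[0,1,2] = (-7 - (-3)) / (2 - 0) = -2

-2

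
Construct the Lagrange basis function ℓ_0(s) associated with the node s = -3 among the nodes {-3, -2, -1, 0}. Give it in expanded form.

ℓ_0(s) = -(1/6)s^3 - (1/2)s^2 - (1/3)s

ℓ_0(s) = (s + 2)(s + 1)s / [(-1)·(-2)·(-3)]
       = (s^3 + 3s^2 + 2s) / (-6)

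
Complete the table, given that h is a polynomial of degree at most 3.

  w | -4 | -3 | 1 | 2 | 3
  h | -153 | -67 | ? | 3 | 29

-3

The 4 known values determine h uniquely (degree ≤ 3).
Evaluate each Lagrange basis at w = 1:
L_0(1) = (4)·(-1)·(-2)/[(-1)·(-6)·(-7)] = -4/21
L_1(1) = (5)·(-1)·(-2)/[(1)·(-5)·(-6)] = 1/3
L_2(1) = (5)·(4)·(-2)/[(6)·(5)·(-1)] = 4/3
L_3(1) = (5)·(4)·(-1)/[(7)·(6)·(1)] = -10/21
Sum: (-153)·(-4/21) + (-67)·(1/3) + 3·(4/3) + 29·(-10/21) = -3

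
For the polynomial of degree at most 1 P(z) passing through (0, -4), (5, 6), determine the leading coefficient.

Build the Lagrange basis polynomials:
L_0(z) = (z - 5) / [-5] = -(1/5)z + 1
L_1(z) = z / [5] = (1/5)z
P(z) = (-4)·L_0 + 6·L_1
Only the coefficient of z is needed; take it from each L_i and combine:
(-4)·(-1/5) + 6·(1/5) = 2

2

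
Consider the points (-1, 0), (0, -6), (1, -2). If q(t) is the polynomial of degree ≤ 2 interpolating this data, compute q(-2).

Evaluate each Lagrange basis at t = -2:
L_0(-2) = (-2)·(-3)/[(-1)·(-2)] = 3
L_1(-2) = (-1)·(-3)/[(1)·(-1)] = -3
L_2(-2) = (-1)·(-2)/[(2)·(1)] = 1
Sum: 0 + (-6)·(-3) + (-2)·(1) = 16

16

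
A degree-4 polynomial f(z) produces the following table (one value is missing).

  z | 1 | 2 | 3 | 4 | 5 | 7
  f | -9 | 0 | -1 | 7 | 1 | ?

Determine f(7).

The 5 known values determine f uniquely (degree ≤ 4).
L_0(7) = (5)·(4)·(3)·(2)/[(-1)·(-2)·(-3)·(-4)] = 5
L_1(7) = (6)·(4)·(3)·(2)/[(1)·(-1)·(-2)·(-3)] = -24
L_2(7) = (6)·(5)·(3)·(2)/[(2)·(1)·(-1)·(-2)] = 45
L_3(7) = (6)·(5)·(4)·(2)/[(3)·(2)·(1)·(-1)] = -40
L_4(7) = (6)·(5)·(4)·(3)/[(4)·(3)·(2)·(1)] = 15
Sum: (-9)·(5) + 0 + (-1)·(45) + 7·(-40) + 1·(15) = -355

-355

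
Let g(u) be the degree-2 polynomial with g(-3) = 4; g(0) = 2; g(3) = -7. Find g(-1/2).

203/72

Using Newton's divided-difference form:
g[-3,0] = (2 - 4) / (0 - (-3)) = -2/3
g[0,3] = (-7 - 2) / (3 - 0) = -3
g[-3,0,3] = (-3 - (-2/3)) / (3 - (-3)) = -7/18
g(-1/2) = 4 + (-2/3)·(5/2) + (-7/18)·(5/2)·(-1/2) = 203/72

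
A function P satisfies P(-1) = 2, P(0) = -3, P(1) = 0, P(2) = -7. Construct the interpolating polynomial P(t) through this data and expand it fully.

L_0(t) = t(t - 1)(t - 2) / [-6] = -(1/6)t^3 + (1/2)t^2 - (1/3)t
L_1(t) = (t + 1)(t - 1)(t - 2) / [2] = (1/2)t^3 - t^2 - (1/2)t + 1
L_2(t) = (t + 1)t(t - 2) / [-2] = -(1/2)t^3 + (1/2)t^2 + t
L_3(t) = (t + 1)t(t - 1) / [6] = (1/6)t^3 - (1/6)t
P(t) = 2·L_0 + (-3)·L_1 + 0·L_2 + (-7)·L_3
  2·L_0(t) = -(1/3)t^3 + t^2 - (2/3)t
  (-3)·L_1(t) = -(3/2)t^3 + 3t^2 + (3/2)t - 3
  0·L_2(t) = 0
  (-7)·L_3(t) = -(7/6)t^3 + (7/6)t
Adding term by term: -3t^3 + 4t^2 + 2t - 3

P(t) = -3t^3 + 4t^2 + 2t - 3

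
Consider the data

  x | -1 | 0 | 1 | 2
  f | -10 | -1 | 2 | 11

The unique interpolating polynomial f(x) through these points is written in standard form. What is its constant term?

L_0(x) = x(x - 1)(x - 2) / [-6] = -(1/6)x^3 + (1/2)x^2 - (1/3)x
L_1(x) = (x + 1)(x - 1)(x - 2) / [2] = (1/2)x^3 - x^2 - (1/2)x + 1
L_2(x) = (x + 1)x(x - 2) / [-2] = -(1/2)x^3 + (1/2)x^2 + x
L_3(x) = (x + 1)x(x - 1) / [6] = (1/6)x^3 - (1/6)x
f(x) = (-10)·L_0 + (-1)·L_1 + 2·L_2 + 11·L_3
Only the constant term is needed; take it from each L_i and combine:
(-10)·(0) + (-1)·(1) + 2·(0) + 11·(0) = -1

-1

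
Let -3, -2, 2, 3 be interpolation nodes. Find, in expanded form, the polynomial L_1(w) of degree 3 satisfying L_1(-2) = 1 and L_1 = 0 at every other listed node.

L_1(w) = (w + 3)(w - 2)(w - 3) / [(1)·(-4)·(-5)]
       = (w^3 - 2w^2 - 9w + 18) / (20)

L_1(w) = (1/20)w^3 - (1/10)w^2 - (9/20)w + 9/10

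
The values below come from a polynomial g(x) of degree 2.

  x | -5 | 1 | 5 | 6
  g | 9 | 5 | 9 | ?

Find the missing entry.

The 3 known values determine g uniquely (degree ≤ 2).
Evaluate each Lagrange basis at x = 6:
L_0(6) = (5)·(1)/[(-6)·(-10)] = 1/12
L_1(6) = (11)·(1)/[(6)·(-4)] = -11/24
L_2(6) = (11)·(5)/[(10)·(4)] = 11/8
Sum: 9·(1/12) + 5·(-11/24) + 9·(11/8) = 65/6

65/6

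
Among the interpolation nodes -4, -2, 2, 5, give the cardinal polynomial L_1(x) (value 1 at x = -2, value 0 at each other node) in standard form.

L_1(x) = (x + 4)(x - 2)(x - 5) / [(2)·(-4)·(-7)]
       = (x^3 - 3x^2 - 18x + 40) / (56)

L_1(x) = (1/56)x^3 - (3/56)x^2 - (9/28)x + 5/7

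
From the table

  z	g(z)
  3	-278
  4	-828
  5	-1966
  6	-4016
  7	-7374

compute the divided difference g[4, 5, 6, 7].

g[4,5] = (-1966 - (-828)) / (5 - 4) = -1138
g[5,6] = (-4016 - (-1966)) / (6 - 5) = -2050
g[6,7] = (-7374 - (-4016)) / (7 - 6) = -3358
g[4,5,6] = (-2050 - (-1138)) / (6 - 4) = -456
g[5,6,7] = (-3358 - (-2050)) / (7 - 5) = -654
g[4,5,6,7] = (-654 - (-456)) / (7 - 4) = -66

-66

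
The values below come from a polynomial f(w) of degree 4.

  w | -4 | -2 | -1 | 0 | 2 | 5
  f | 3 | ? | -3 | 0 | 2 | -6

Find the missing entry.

-719/135

The 5 known values determine f uniquely (degree ≤ 4).
Evaluate each Lagrange basis at w = -2:
L_0(-2) = (-1)·(-2)·(-4)·(-7)/[(-3)·(-4)·(-6)·(-9)] = 7/81
L_1(-2) = (2)·(-2)·(-4)·(-7)/[(3)·(-1)·(-3)·(-6)] = 56/27
L_2(-2) = (2)·(-1)·(-4)·(-7)/[(4)·(1)·(-2)·(-5)] = -7/5
L_3(-2) = (2)·(-1)·(-2)·(-7)/[(6)·(3)·(2)·(-3)] = 7/27
L_4(-2) = (2)·(-1)·(-2)·(-4)/[(9)·(6)·(5)·(3)] = -8/405
Sum: 3·(7/81) + (-3)·(56/27) + 0 + 2·(7/27) + (-6)·(-8/405) = -719/135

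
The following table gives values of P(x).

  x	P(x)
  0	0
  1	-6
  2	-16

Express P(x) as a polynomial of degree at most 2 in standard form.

P(x) = -2x^2 - 4x

Build the Lagrange basis polynomials:
L_0(x) = (x - 1)(x - 2) / [2] = (1/2)x^2 - (3/2)x + 1
L_1(x) = x(x - 2) / [-1] = -x^2 + 2x
L_2(x) = x(x - 1) / [2] = (1/2)x^2 - (1/2)x
P(x) = 0·L_0 + (-6)·L_1 + (-16)·L_2
  0·L_0(x) = 0
  (-6)·L_1(x) = 6x^2 - 12x
  (-16)·L_2(x) = -8x^2 + 8x
Adding term by term: -2x^2 - 4x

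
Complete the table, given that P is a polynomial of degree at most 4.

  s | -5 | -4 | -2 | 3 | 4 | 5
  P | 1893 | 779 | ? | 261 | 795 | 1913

51

The 5 known values determine P uniquely (degree ≤ 4).
Evaluate each Lagrange basis at s = -2:
L_0(-2) = (2)·(-5)·(-6)·(-7)/[(-1)·(-8)·(-9)·(-10)] = -7/12
L_1(-2) = (3)·(-5)·(-6)·(-7)/[(1)·(-7)·(-8)·(-9)] = 5/4
L_2(-2) = (3)·(2)·(-6)·(-7)/[(8)·(7)·(-1)·(-2)] = 9/4
L_3(-2) = (3)·(2)·(-5)·(-7)/[(9)·(8)·(1)·(-1)] = -35/12
L_4(-2) = (3)·(2)·(-5)·(-6)/[(10)·(9)·(2)·(1)] = 1
Sum: 1893·(-7/12) + 779·(5/4) + 261·(9/4) + 795·(-35/12) + 1913·(1) = 51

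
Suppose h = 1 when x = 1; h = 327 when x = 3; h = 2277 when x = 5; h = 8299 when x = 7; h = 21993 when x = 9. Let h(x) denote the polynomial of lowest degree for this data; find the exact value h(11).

48111

Using Newton's divided-difference form:
h[1,3] = (327 - 1) / (3 - 1) = 163
h[3,5] = (2277 - 327) / (5 - 3) = 975
h[5,7] = (8299 - 2277) / (7 - 5) = 3011
h[7,9] = (21993 - 8299) / (9 - 7) = 6847
h[1,3,5] = (975 - 163) / (5 - 1) = 203
h[3,5,7] = (3011 - 975) / (7 - 3) = 509
h[5,7,9] = (6847 - 3011) / (9 - 5) = 959
h[1,3,5,7] = (509 - 203) / (7 - 1) = 51
h[3,5,7,9] = (959 - 509) / (9 - 3) = 75
h[1,3,5,7,9] = (75 - 51) / (9 - 1) = 3
h(11) = 1 + 163·(10) + 203·(10)·(8) + 51·(10)·(8)·(6) + 3·(10)·(8)·(6)·(4) = 48111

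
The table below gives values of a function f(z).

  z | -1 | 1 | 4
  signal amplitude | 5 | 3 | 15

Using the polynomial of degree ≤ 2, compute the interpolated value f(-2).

Evaluate each Lagrange basis at z = -2:
L_0(-2) = (-3)·(-6)/[(-2)·(-5)] = 9/5
L_1(-2) = (-1)·(-6)/[(2)·(-3)] = -1
L_2(-2) = (-1)·(-3)/[(5)·(3)] = 1/5
Sum: 5·(9/5) + 3·(-1) + 15·(1/5) = 9

9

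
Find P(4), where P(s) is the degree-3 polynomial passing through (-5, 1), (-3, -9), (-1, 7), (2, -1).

-163/2

Using Newton's divided-difference form:
P[-5,-3] = (-9 - 1) / (-3 - (-5)) = -5
P[-3,-1] = (7 - (-9)) / (-1 - (-3)) = 8
P[-1,2] = (-1 - 7) / (2 - (-1)) = -8/3
P[-5,-3,-1] = (8 - (-5)) / (-1 - (-5)) = 13/4
P[-3,-1,2] = (-8/3 - 8) / (2 - (-3)) = -32/15
P[-5,-3,-1,2] = (-32/15 - 13/4) / (2 - (-5)) = -323/420
P(4) = 1 + (-5)·(9) + (13/4)·(9)·(7) + (-323/420)·(9)·(7)·(5) = -163/2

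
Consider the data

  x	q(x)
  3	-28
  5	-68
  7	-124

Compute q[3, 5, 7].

-2

q[3,5] = (-68 - (-28)) / (5 - 3) = -20
q[5,7] = (-124 - (-68)) / (7 - 5) = -28
q[3,5,7] = (-28 - (-20)) / (7 - 3) = -2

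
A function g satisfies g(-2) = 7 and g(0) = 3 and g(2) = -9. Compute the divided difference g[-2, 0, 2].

-1

g[-2,0] = (3 - 7) / (0 - (-2)) = -2
g[0,2] = (-9 - 3) / (2 - 0) = -6
g[-2,0,2] = (-6 - (-2)) / (2 - (-2)) = -1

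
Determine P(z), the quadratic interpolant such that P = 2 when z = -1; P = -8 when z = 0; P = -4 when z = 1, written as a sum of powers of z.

Build the Lagrange basis polynomials:
L_0(z) = z(z - 1) / [2] = (1/2)z^2 - (1/2)z
L_1(z) = (z + 1)(z - 1) / [-1] = -z^2 + 1
L_2(z) = (z + 1)z / [2] = (1/2)z^2 + (1/2)z
P(z) = 2·L_0 + (-8)·L_1 + (-4)·L_2
  2·L_0(z) = z^2 - z
  (-8)·L_1(z) = 8z^2 - 8
  (-4)·L_2(z) = -2z^2 - 2z
Adding term by term: 7z^2 - 3z - 8

P(z) = 7z^2 - 3z - 8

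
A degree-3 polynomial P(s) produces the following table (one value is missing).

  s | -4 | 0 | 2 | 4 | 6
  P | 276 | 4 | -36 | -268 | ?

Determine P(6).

The 4 known values determine P uniquely (degree ≤ 3).
Evaluate each Lagrange basis at s = 6:
L_0(6) = (6)·(4)·(2)/[(-4)·(-6)·(-8)] = -1/4
L_1(6) = (10)·(4)·(2)/[(4)·(-2)·(-4)] = 5/2
L_2(6) = (10)·(6)·(2)/[(6)·(2)·(-2)] = -5
L_3(6) = (10)·(6)·(4)/[(8)·(4)·(2)] = 15/4
Sum: 276·(-1/4) + 4·(5/2) + (-36)·(-5) + (-268)·(15/4) = -884

-884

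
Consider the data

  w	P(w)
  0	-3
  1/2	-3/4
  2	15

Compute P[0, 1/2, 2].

P[0,1/2] = (-3/4 - (-3)) / (1/2 - 0) = 9/2
P[1/2,2] = (15 - (-3/4)) / (2 - 1/2) = 21/2
P[0,1/2,2] = (21/2 - 9/2) / (2 - 0) = 3

3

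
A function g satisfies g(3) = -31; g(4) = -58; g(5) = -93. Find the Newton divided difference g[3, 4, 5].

g[3,4] = (-58 - (-31)) / (4 - 3) = -27
g[4,5] = (-93 - (-58)) / (5 - 4) = -35
g[3,4,5] = (-35 - (-27)) / (5 - 3) = -4

-4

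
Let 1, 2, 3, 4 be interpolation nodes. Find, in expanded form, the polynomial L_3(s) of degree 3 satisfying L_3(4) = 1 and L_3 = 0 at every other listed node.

L_3(s) = (1/6)s^3 - s^2 + (11/6)s - 1

L_3(s) = (s - 1)(s - 2)(s - 3) / [(3)·(2)·(1)]
       = (s^3 - 6s^2 + 11s - 6) / (6)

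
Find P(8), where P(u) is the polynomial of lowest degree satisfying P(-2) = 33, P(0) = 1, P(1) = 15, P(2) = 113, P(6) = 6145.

18593

Evaluate each Lagrange basis at u = 8:
L_0(8) = (8)·(7)·(6)·(2)/[(-2)·(-3)·(-4)·(-8)] = 7/2
L_1(8) = (10)·(7)·(6)·(2)/[(2)·(-1)·(-2)·(-6)] = -35
L_2(8) = (10)·(8)·(6)·(2)/[(3)·(1)·(-1)·(-5)] = 64
L_3(8) = (10)·(8)·(7)·(2)/[(4)·(2)·(1)·(-4)] = -35
L_4(8) = (10)·(8)·(7)·(6)/[(8)·(6)·(5)·(4)] = 7/2
Sum: 33·(7/2) + 1·(-35) + 15·(64) + 113·(-35) + 6145·(7/2) = 18593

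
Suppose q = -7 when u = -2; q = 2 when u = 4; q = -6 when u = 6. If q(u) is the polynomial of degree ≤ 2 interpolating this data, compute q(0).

Using Newton's divided-difference form:
q[-2,4] = (2 - (-7)) / (4 - (-2)) = 3/2
q[4,6] = (-6 - 2) / (6 - 4) = -4
q[-2,4,6] = (-4 - 3/2) / (6 - (-2)) = -11/16
q(0) = -7 + (3/2)·(2) + (-11/16)·(2)·(-4) = 3/2

3/2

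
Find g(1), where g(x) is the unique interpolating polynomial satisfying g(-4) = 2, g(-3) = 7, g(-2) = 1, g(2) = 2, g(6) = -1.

Evaluate each Lagrange basis at x = 1:
L_0(1) = (4)·(3)·(-1)·(-5)/[(-1)·(-2)·(-6)·(-10)] = 1/2
L_1(1) = (5)·(3)·(-1)·(-5)/[(1)·(-1)·(-5)·(-9)] = -5/3
L_2(1) = (5)·(4)·(-1)·(-5)/[(2)·(1)·(-4)·(-8)] = 25/16
L_3(1) = (5)·(4)·(3)·(-5)/[(6)·(5)·(4)·(-4)] = 5/8
L_4(1) = (5)·(4)·(3)·(-1)/[(10)·(9)·(8)·(4)] = -1/48
Sum: 2·(1/2) + 7·(-5/3) + 1·(25/16) + 2·(5/8) + (-1)·(-1/48) = -47/6

-47/6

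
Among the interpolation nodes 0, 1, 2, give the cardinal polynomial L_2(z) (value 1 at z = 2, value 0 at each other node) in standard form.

L_2(z) = (1/2)z^2 - (1/2)z

L_2(z) = z(z - 1) / [(2)·(1)]
       = (z^2 - z) / (2)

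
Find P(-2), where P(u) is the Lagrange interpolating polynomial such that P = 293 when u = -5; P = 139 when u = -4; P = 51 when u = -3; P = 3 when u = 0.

Evaluate each Lagrange basis at u = -2:
L_0(-2) = (2)·(1)·(-2)/[(-1)·(-2)·(-5)] = 2/5
L_1(-2) = (3)·(1)·(-2)/[(1)·(-1)·(-4)] = -3/2
L_2(-2) = (3)·(2)·(-2)/[(2)·(1)·(-3)] = 2
L_3(-2) = (3)·(2)·(1)/[(5)·(4)·(3)] = 1/10
Sum: 293·(2/5) + 139·(-3/2) + 51·(2) + 3·(1/10) = 11

11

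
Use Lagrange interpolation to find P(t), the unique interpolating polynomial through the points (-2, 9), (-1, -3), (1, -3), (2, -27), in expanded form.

P(t) = -3t^3 - 2t^2 + 3t - 1

Build the Lagrange basis polynomials:
L_0(t) = (t + 1)(t - 1)(t - 2) / [-12] = -(1/12)t^3 + (1/6)t^2 + (1/12)t - 1/6
L_1(t) = (t + 2)(t - 1)(t - 2) / [6] = (1/6)t^3 - (1/6)t^2 - (2/3)t + 2/3
L_2(t) = (t + 2)(t + 1)(t - 2) / [-6] = -(1/6)t^3 - (1/6)t^2 + (2/3)t + 2/3
L_3(t) = (t + 2)(t + 1)(t - 1) / [12] = (1/12)t^3 + (1/6)t^2 - (1/12)t - 1/6
P(t) = 9·L_0 + (-3)·L_1 + (-3)·L_2 + (-27)·L_3
  9·L_0(t) = -(3/4)t^3 + (3/2)t^2 + (3/4)t - 3/2
  (-3)·L_1(t) = -(1/2)t^3 + (1/2)t^2 + 2t - 2
  (-3)·L_2(t) = (1/2)t^3 + (1/2)t^2 - 2t - 2
  (-27)·L_3(t) = -(9/4)t^3 - (9/2)t^2 + (9/4)t + 9/2
Adding term by term: -3t^3 - 2t^2 + 3t - 1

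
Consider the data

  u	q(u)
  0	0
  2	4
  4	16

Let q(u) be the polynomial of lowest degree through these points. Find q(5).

25

Using Newton's divided-difference form:
q[0,2] = (4 - 0) / (2 - 0) = 2
q[2,4] = (16 - 4) / (4 - 2) = 6
q[0,2,4] = (6 - 2) / (4 - 0) = 1
q(5) = 0 + 2·(5) + 1·(5)·(3) = 25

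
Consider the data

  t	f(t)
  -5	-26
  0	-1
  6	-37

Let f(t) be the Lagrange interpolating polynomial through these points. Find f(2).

L_0(2) = (2)·(-4)/[(-5)·(-11)] = -8/55
L_1(2) = (7)·(-4)/[(5)·(-6)] = 14/15
L_2(2) = (7)·(2)/[(11)·(6)] = 7/33
Sum: (-26)·(-8/55) + (-1)·(14/15) + (-37)·(7/33) = -5

-5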